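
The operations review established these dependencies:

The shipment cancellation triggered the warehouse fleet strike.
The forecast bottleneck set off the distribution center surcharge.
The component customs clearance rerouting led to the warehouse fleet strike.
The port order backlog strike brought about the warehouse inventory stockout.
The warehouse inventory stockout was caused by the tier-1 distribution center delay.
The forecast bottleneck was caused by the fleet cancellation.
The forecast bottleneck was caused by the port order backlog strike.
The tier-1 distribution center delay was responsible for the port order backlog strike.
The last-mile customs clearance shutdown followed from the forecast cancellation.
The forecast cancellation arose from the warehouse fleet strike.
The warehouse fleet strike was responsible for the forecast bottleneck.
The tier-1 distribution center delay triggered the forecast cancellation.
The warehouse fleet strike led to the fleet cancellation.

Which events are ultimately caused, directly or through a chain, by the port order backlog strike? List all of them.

Direct effects: the warehouse inventory stockout, the forecast bottleneck.
2 steps out: the distribution center surcharge.
Not reachable from it: the tier-1 distribution center delay, the component customs clearance rerouting, the shipment cancellation, the warehouse fleet strike, the fleet cancellation, the forecast cancellation, the last-mile customs clearance shutdown.

the distribution center surcharge, the forecast bottleneck, the warehouse inventory stockout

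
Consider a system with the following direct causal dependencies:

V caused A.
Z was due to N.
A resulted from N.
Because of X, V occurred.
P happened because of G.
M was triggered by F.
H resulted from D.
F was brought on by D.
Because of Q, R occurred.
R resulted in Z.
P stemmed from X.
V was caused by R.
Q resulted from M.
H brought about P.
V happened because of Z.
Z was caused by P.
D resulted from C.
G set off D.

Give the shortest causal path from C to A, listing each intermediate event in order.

C → D
D → H
H → P
P → Z
Z → V
V → A
Length: 6 steps.

C → D → H → P → Z → V → A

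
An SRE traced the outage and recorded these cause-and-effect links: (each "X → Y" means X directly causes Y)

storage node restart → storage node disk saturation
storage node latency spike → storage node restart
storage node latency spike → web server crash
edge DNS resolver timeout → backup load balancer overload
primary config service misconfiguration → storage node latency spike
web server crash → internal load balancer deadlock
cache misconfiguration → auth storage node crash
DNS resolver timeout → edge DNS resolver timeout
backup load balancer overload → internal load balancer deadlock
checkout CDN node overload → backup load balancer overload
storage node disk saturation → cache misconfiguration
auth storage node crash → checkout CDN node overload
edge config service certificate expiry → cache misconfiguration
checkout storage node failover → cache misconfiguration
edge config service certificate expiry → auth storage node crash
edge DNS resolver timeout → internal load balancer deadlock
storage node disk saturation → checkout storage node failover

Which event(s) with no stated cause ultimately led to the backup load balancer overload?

the DNS resolver timeout, the edge config service certificate expiry, the primary config service misconfiguration

Tracing upstream from the backup load balancer overload: the backup load balancer overload ← the checkout CDN node overload ← the auth storage node crash ← the cache misconfiguration ← the storage node disk saturation ← the storage node restart ← the storage node latency spike ← the primary config service misconfiguration.
A separate upstream branch: the backup load balancer overload ← the edge DNS resolver timeout ← the DNS resolver timeout.
A separate upstream branch: the backup load balancer overload ← the checkout CDN node overload ← the auth storage node crash ← the edge config service certificate expiry.
Each of those chain origins has no stated cause.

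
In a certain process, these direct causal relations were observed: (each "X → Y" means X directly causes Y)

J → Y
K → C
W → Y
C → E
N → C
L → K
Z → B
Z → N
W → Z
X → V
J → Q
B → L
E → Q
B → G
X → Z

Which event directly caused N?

Z

Upstream contributors include X, W, but only Z feeds directly into N.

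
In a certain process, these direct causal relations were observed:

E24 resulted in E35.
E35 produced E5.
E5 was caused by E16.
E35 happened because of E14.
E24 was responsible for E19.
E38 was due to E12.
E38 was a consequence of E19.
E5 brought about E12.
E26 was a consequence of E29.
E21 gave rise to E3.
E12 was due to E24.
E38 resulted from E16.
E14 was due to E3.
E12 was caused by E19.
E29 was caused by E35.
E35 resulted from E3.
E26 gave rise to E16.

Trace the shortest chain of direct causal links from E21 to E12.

E21 → E3
E3 → E35
E35 → E5
E5 → E12
Length: 4 steps.

E21 → E3 → E35 → E5 → E12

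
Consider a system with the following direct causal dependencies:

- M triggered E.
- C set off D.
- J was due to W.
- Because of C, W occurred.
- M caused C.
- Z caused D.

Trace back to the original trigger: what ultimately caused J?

M

Tracing upstream from J: J ← W ← C ← M.
M has no stated cause, so it is the root.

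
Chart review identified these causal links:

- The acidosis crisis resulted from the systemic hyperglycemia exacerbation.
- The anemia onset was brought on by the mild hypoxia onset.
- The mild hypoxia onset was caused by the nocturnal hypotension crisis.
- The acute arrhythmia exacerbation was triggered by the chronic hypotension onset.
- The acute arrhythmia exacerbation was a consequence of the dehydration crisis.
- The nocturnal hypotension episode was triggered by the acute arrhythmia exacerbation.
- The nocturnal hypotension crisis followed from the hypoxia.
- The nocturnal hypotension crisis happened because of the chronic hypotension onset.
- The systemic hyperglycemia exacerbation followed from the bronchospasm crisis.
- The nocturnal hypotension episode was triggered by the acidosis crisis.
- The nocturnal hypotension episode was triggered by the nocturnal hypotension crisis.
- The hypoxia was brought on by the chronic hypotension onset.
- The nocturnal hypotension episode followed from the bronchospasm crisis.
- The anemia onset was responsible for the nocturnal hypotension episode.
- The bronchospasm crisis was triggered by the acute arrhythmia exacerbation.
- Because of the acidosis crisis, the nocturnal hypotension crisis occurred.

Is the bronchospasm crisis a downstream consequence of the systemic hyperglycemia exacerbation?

No

The systemic hyperglycemia exacerbation leads to the acidosis crisis, the nocturnal hypotension crisis, the mild hypoxia onset, the anemia onset, the nocturnal hypotension episode; the bronchospasm crisis is not among them.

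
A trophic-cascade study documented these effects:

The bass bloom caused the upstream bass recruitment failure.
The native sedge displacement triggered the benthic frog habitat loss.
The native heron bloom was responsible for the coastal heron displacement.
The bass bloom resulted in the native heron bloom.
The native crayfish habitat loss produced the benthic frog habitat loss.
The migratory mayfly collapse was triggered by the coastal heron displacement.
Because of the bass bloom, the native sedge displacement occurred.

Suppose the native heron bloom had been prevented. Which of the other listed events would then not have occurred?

Downstream of the native heron bloom: the coastal heron displacement, the migratory mayfly collapse.

the coastal heron displacement, the migratory mayfly collapse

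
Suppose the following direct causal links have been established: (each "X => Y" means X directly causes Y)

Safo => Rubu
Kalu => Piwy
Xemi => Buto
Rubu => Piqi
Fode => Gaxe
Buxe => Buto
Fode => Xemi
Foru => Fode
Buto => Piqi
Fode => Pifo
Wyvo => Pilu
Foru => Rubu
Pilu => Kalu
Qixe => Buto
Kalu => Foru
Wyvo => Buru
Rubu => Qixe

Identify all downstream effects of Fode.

Buto, Gaxe, Pifo, Piqi, Xemi

Direct effects: Pifo, Xemi, Gaxe.
2 steps out: Buto.
3 steps out: Piqi.
Not reachable from it: Wyvo, Pilu, Kalu, Foru, Buxe, Safo, Rubu, Qixe, Buru, Piwy.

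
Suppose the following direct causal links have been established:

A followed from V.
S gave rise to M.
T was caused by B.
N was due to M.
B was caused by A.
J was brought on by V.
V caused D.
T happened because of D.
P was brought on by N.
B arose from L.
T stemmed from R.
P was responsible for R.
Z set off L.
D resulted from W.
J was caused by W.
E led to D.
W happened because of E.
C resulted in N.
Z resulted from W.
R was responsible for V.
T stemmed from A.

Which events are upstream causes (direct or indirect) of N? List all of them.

C, M, S

Immediate causes of N: C, M.
Further upstream: S.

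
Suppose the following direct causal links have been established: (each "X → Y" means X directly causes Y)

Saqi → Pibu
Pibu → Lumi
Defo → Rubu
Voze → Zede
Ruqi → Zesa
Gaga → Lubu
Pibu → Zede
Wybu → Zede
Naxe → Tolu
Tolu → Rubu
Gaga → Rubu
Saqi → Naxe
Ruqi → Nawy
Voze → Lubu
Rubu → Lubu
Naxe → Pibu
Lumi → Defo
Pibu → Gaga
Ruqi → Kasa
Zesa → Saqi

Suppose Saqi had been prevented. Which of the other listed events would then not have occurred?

Defo, Gaga, Lumi, Naxe, Pibu, Rubu, Tolu

Downstream of Saqi: Naxe, Pibu, Lumi, Defo, Gaga, Tolu, Rubu, Zede, Lubu.
Of those, still caused via another path: Zede, Lubu.
The remainder have no surviving cause.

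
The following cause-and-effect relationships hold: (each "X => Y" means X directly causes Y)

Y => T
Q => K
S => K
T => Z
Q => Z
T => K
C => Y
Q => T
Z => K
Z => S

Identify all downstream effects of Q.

Direct effects: T, Z, K.
2 steps out: S.
Not reachable from it: C, Y.

K, S, T, Z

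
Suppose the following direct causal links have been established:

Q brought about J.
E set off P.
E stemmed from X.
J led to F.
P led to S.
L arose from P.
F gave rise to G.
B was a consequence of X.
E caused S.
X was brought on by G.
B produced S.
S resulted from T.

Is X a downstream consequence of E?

No

E leads to P, L, S; X is not among them.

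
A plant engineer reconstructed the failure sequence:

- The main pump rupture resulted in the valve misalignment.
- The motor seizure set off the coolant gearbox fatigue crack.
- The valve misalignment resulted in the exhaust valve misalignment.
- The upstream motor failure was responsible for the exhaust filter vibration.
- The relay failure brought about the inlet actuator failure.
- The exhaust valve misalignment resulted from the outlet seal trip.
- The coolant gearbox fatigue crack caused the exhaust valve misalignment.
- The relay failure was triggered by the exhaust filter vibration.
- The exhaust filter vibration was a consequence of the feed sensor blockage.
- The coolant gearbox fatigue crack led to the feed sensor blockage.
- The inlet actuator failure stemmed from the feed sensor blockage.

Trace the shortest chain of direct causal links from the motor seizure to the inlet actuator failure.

the motor seizure → the coolant gearbox fatigue crack → the feed sensor blockage → the inlet actuator failure

the motor seizure → the coolant gearbox fatigue crack
the coolant gearbox fatigue crack → the feed sensor blockage
the feed sensor blockage → the inlet actuator failure
Length: 3 steps.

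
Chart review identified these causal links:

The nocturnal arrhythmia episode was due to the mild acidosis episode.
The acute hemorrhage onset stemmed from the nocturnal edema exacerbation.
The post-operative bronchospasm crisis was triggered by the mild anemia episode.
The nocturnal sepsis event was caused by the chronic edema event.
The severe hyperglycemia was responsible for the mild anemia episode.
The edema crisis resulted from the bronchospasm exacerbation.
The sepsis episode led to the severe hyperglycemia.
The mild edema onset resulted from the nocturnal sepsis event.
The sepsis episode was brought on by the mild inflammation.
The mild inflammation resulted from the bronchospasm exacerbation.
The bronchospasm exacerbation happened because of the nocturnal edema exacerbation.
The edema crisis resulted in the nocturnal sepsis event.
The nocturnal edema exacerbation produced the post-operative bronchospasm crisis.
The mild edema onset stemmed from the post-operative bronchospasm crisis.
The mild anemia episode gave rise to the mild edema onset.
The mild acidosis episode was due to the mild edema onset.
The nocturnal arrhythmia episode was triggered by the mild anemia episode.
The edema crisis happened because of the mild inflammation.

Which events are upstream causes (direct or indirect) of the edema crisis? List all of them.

Immediate causes of the edema crisis: the bronchospasm exacerbation, the mild inflammation.
Further upstream: the nocturnal edema exacerbation.

the bronchospasm exacerbation, the mild inflammation, the nocturnal edema exacerbation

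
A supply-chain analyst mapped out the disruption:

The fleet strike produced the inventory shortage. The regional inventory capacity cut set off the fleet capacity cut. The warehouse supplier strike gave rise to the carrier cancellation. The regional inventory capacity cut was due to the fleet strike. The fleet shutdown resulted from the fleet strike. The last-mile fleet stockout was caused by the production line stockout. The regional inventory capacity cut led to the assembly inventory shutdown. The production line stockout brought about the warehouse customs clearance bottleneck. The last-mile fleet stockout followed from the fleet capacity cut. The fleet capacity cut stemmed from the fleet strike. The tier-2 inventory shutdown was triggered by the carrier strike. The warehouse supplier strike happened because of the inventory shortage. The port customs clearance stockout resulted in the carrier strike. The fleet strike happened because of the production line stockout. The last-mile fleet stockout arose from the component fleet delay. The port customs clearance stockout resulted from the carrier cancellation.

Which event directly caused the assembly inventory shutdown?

the regional inventory capacity cut

Upstream contributors include the production line stockout, the fleet strike, but only the regional inventory capacity cut feeds directly into the assembly inventory shutdown.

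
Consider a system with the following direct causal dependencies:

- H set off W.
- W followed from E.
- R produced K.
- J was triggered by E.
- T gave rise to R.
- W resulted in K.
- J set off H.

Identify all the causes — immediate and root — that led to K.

Immediate causes of K: W, R.
Further upstream: E, J, H, T.

E, H, J, R, T, W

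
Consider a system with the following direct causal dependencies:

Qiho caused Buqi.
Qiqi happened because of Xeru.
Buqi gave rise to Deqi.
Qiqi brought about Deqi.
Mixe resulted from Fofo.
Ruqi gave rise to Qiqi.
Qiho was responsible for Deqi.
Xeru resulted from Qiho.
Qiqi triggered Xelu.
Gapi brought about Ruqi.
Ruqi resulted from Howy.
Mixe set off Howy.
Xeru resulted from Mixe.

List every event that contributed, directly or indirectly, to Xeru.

Fofo, Mixe, Qiho

Immediate causes of Xeru: Qiho, Mixe.
Further upstream: Fofo.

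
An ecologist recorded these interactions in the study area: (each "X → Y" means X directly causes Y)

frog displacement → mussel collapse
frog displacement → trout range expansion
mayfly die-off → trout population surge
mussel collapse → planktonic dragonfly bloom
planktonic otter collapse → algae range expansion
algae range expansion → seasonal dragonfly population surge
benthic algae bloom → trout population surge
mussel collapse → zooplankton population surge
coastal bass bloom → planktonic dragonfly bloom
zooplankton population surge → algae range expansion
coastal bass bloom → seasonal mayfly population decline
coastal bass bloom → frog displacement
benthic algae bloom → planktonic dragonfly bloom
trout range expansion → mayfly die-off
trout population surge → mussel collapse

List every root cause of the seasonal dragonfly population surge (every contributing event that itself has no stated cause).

the benthic algae bloom, the coastal bass bloom, the planktonic otter collapse

Tracing upstream from the seasonal dragonfly population surge: the seasonal dragonfly population surge ← the algae range expansion ← the zooplankton population surge ← the mussel collapse ← the trout population surge ← the benthic algae bloom.
A separate upstream branch: the seasonal dragonfly population surge ← the algae range expansion ← the zooplankton population surge ← the mussel collapse ← the frog displacement ← the coastal bass bloom.
A separate upstream branch: the seasonal dragonfly population surge ← the algae range expansion ← the planktonic otter collapse.
Each of those chain origins has no stated cause.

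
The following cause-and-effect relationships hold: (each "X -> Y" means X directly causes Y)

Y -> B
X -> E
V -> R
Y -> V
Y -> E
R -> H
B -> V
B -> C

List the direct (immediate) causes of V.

B, Y

B, Y → V with nothing further upstream stated.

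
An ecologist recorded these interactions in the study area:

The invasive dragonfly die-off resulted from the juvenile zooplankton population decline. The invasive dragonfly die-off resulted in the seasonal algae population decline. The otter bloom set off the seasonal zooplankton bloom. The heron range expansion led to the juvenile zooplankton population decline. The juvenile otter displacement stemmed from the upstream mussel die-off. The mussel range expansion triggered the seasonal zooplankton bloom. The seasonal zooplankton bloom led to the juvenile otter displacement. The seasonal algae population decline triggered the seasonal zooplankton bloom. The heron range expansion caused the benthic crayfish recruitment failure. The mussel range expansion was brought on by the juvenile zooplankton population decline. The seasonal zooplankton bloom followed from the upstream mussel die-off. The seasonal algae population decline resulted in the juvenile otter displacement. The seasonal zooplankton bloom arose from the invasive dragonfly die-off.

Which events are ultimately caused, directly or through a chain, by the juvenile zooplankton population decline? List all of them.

Direct effects: the invasive dragonfly die-off, the mussel range expansion.
2 steps out: the seasonal algae population decline, the seasonal zooplankton bloom.
3 steps out: the juvenile otter displacement.
Not reachable from it: the heron range expansion, the benthic crayfish recruitment failure, the upstream mussel die-off, the otter bloom.

the invasive dragonfly die-off, the juvenile otter displacement, the mussel range expansion, the seasonal algae population decline, the seasonal zooplankton bloom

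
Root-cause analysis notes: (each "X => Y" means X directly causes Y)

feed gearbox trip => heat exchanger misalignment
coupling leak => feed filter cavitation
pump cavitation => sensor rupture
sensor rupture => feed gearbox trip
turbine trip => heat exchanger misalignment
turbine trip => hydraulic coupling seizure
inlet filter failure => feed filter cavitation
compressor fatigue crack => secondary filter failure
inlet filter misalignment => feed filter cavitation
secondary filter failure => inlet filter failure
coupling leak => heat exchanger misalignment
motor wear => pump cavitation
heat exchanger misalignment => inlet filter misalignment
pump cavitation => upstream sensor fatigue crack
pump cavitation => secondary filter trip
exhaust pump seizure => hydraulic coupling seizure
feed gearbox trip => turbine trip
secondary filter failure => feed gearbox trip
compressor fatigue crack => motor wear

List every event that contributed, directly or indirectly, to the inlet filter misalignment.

Immediate cause of the inlet filter misalignment: the heat exchanger misalignment.
Further upstream: the compressor fatigue crack, the motor wear, the secondary filter failure, the pump cavitation, the coupling leak, the sensor rupture, the feed gearbox trip, the turbine trip.

the compressor fatigue crack, the coupling leak, the feed gearbox trip, the heat exchanger misalignment, the motor wear, the pump cavitation, the secondary filter failure, the sensor rupture, the turbine trip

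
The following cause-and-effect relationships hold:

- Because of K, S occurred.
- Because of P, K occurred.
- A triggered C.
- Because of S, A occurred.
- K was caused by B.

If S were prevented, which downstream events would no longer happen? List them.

Downstream of S: A, C.

A, C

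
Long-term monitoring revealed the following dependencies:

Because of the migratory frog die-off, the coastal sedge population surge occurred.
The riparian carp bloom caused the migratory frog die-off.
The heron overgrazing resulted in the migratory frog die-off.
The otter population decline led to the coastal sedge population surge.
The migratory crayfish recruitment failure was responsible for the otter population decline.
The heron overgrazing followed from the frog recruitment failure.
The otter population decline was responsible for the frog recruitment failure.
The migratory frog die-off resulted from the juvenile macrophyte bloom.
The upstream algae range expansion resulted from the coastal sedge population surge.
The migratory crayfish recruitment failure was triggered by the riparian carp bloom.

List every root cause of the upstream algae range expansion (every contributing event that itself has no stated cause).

the juvenile macrophyte bloom, the riparian carp bloom

Tracing upstream from the upstream algae range expansion: the upstream algae range expansion ← the coastal sedge population surge ← the migratory frog die-off ← the riparian carp bloom.
A separate upstream branch: the upstream algae range expansion ← the coastal sedge population surge ← the migratory frog die-off ← the juvenile macrophyte bloom.
Each of those chain origins has no stated cause.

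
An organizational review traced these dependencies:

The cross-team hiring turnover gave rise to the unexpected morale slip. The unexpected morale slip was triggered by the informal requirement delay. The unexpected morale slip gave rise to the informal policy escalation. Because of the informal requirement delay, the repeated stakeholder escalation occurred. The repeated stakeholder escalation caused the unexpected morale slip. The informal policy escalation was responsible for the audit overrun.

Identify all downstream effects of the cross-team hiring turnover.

the audit overrun, the informal policy escalation, the unexpected morale slip

Direct effects: the unexpected morale slip.
2 steps out: the informal policy escalation.
3 steps out: the audit overrun.
Not reachable from it: the informal requirement delay, the repeated stakeholder escalation.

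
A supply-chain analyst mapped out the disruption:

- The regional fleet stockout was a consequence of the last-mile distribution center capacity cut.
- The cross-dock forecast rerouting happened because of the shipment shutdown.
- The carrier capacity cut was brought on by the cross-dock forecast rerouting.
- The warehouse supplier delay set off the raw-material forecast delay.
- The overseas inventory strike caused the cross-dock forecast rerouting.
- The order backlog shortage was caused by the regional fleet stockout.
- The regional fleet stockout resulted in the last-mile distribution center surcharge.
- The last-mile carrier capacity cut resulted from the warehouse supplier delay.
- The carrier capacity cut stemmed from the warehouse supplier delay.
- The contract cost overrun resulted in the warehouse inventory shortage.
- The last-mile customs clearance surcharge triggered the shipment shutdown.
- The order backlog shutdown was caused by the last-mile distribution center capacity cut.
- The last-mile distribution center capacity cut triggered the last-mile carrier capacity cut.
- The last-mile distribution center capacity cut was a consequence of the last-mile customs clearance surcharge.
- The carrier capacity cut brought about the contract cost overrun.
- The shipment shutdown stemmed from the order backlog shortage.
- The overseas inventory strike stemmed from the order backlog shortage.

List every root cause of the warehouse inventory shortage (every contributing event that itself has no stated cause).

Tracing upstream from the warehouse inventory shortage: the warehouse inventory shortage ← the contract cost overrun ← the carrier capacity cut ← the cross-dock forecast rerouting ← the shipment shutdown ← the last-mile customs clearance surcharge.
A separate upstream branch: the warehouse inventory shortage ← the contract cost overrun ← the carrier capacity cut ← the warehouse supplier delay.
Each of those chain origins has no stated cause.

the last-mile customs clearance surcharge, the warehouse supplier delay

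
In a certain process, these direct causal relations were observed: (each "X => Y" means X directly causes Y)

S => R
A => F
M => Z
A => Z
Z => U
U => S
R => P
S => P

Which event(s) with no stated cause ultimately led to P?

A, M

Tracing upstream from P: P ← S ← U ← Z ← A.
A separate upstream branch: P ← S ← U ← Z ← M.
Each of those chain origins has no stated cause.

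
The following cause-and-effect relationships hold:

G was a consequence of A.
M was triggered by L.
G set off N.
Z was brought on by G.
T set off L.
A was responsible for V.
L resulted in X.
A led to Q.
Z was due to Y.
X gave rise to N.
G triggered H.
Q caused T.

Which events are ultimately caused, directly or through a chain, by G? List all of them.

H, N, Z

Direct effects: H, Z, N.
Not reachable from it: A, Q, T, L, V, M, X, Y.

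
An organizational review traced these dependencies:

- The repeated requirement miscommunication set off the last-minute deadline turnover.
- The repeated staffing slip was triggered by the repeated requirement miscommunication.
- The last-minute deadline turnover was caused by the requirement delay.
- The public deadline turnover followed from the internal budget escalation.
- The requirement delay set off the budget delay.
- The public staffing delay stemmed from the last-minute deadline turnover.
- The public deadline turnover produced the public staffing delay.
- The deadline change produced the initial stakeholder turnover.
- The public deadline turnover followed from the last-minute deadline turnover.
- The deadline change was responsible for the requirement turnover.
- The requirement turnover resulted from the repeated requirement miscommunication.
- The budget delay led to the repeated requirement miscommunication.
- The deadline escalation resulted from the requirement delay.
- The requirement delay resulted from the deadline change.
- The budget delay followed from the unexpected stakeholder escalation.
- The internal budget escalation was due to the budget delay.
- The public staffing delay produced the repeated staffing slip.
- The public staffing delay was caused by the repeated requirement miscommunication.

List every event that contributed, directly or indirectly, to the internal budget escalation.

Immediate cause of the internal budget escalation: the budget delay.
Further upstream: the deadline change, the requirement delay, the unexpected stakeholder escalation.

the budget delay, the deadline change, the requirement delay, the unexpected stakeholder escalation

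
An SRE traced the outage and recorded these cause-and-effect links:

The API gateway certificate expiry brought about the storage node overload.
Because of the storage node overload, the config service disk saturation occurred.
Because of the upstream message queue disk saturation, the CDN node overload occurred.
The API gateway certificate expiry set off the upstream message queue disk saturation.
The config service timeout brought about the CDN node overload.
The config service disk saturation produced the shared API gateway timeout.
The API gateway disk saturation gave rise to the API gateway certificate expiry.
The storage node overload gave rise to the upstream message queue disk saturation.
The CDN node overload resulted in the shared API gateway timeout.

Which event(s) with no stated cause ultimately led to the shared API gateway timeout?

the API gateway disk saturation, the config service timeout

Tracing upstream from the shared API gateway timeout: the shared API gateway timeout ← the CDN node overload ← the upstream message queue disk saturation ← the API gateway certificate expiry ← the API gateway disk saturation.
A separate upstream branch: the shared API gateway timeout ← the CDN node overload ← the config service timeout.
Each of those chain origins has no stated cause.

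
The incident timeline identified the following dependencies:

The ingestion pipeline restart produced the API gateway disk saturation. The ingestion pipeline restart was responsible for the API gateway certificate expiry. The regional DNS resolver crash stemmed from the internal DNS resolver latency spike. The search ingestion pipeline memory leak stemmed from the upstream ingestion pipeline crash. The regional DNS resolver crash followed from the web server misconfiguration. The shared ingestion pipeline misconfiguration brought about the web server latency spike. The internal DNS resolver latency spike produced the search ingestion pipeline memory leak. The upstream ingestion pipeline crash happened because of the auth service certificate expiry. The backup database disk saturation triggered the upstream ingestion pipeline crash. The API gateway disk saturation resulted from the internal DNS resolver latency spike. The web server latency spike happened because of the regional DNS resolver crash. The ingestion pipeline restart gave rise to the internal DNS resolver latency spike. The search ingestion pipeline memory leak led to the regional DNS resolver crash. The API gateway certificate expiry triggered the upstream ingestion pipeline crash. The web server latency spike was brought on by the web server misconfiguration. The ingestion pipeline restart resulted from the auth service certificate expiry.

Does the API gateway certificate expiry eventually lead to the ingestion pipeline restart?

The API gateway certificate expiry leads to the upstream ingestion pipeline crash, the search ingestion pipeline memory leak, the regional DNS resolver crash, the web server latency spike; the ingestion pipeline restart is not among them.

No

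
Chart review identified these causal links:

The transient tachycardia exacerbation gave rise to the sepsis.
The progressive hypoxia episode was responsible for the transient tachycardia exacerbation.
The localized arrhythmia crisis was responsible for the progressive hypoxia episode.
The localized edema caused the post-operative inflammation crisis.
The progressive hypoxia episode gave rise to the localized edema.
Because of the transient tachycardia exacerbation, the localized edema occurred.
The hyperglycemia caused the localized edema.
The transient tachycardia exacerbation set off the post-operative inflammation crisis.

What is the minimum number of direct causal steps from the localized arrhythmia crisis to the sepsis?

3

Shortest chain: the localized arrhythmia crisis → the progressive hypoxia episode → the transient tachycardia exacerbation → the sepsis.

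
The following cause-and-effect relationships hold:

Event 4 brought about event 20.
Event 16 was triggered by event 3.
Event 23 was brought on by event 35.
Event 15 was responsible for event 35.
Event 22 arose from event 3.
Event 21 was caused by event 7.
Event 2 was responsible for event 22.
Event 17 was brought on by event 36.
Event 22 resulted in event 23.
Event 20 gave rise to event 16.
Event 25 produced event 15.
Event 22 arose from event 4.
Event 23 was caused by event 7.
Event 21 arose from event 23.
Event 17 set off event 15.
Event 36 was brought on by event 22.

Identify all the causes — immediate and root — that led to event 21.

Immediate causes of event 21: event 7, event 23.
Further upstream: event 25, event 2, event 4, event 3, event 22, event 36, event 17, event 15, event 35.

event 15, event 17, event 2, event 22, event 23, event 25, event 3, event 35, event 36, event 4, event 7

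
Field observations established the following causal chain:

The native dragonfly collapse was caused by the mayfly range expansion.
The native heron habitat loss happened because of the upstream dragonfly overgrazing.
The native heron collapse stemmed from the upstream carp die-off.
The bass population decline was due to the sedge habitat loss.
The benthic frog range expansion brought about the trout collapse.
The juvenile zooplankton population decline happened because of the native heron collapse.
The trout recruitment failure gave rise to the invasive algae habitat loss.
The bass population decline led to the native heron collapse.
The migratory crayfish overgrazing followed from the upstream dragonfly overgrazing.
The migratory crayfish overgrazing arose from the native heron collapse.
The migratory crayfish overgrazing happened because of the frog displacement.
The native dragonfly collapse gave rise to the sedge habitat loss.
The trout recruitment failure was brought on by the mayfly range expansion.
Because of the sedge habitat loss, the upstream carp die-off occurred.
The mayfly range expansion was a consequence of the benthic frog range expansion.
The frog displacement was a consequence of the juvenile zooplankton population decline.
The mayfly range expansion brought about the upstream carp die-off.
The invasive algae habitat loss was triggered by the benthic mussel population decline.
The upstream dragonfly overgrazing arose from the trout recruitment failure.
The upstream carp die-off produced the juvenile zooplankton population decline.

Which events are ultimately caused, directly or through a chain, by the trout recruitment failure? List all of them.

Direct effects: the invasive algae habitat loss, the upstream dragonfly overgrazing.
2 steps out: the native heron habitat loss, the migratory crayfish overgrazing.
Not reachable from it: the benthic frog range expansion, the mayfly range expansion, the native dragonfly collapse, the sedge habitat loss, the upstream carp die-off, the bass population decline, the native heron collapse, the juvenile zooplankton population decline, the frog displacement, the trout collapse, the benthic mussel population decline.

the invasive algae habitat loss, the migratory crayfish overgrazing, the native heron habitat loss, the upstream dragonfly overgrazing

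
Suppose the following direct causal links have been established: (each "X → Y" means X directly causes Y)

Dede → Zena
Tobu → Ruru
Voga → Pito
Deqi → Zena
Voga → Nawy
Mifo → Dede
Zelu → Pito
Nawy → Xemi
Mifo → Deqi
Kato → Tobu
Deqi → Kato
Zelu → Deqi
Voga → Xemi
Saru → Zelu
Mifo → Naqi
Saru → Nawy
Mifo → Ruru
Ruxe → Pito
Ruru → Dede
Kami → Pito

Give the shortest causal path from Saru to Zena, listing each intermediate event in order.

Saru → Zelu
Zelu → Deqi
Deqi → Zena
Length: 3 steps.

Saru → Zelu → Deqi → Zena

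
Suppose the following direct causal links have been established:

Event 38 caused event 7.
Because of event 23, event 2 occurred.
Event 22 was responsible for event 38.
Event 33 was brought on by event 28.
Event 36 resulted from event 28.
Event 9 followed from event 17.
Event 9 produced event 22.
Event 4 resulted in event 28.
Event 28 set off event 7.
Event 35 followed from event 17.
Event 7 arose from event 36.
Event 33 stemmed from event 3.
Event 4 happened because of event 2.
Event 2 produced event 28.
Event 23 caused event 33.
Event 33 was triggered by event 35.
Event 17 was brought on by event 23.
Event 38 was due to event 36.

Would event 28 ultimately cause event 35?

Event 28 leads to event 33, event 36, event 38, event 7; event 35 is not among them.

No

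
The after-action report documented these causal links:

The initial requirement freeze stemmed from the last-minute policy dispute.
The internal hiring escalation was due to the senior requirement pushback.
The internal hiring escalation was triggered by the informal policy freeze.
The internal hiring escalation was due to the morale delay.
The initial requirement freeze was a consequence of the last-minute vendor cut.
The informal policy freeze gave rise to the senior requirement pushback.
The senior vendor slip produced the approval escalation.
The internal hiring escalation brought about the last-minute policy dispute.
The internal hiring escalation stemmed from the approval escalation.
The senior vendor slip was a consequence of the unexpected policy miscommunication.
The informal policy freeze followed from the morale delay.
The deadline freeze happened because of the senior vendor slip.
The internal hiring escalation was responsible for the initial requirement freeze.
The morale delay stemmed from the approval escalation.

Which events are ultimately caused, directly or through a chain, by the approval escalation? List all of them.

the informal policy freeze, the initial requirement freeze, the internal hiring escalation, the last-minute policy dispute, the morale delay, the senior requirement pushback

Direct effects: the morale delay, the internal hiring escalation.
2 steps out: the informal policy freeze, the last-minute policy dispute, the initial requirement freeze.
3 steps out: the senior requirement pushback.
Not reachable from it: the unexpected policy miscommunication, the senior vendor slip, the deadline freeze, the last-minute vendor cut.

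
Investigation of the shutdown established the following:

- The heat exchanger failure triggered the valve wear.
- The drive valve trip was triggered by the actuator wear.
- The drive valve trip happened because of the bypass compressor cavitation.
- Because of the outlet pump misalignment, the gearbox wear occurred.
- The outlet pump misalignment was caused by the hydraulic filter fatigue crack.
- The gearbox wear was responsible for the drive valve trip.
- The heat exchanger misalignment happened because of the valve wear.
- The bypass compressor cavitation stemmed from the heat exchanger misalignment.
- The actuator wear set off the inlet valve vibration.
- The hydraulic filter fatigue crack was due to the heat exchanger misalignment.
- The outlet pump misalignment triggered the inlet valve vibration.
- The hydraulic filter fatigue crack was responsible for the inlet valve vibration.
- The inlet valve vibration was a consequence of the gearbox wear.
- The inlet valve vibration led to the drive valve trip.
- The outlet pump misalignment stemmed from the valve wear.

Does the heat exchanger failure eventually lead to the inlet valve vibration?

There is a causal chain: the heat exchanger failure → the valve wear → the outlet pump misalignment → the inlet valve vibration.

Yes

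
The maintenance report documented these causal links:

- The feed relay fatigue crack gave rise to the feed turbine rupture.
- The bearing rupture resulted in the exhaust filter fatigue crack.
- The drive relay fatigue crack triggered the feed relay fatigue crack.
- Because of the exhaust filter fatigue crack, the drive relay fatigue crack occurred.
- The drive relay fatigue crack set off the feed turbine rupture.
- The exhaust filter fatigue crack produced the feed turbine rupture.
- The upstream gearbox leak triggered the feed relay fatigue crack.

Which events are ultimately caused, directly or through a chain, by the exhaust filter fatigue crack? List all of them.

Direct effects: the drive relay fatigue crack, the feed turbine rupture.
2 steps out: the feed relay fatigue crack.
Not reachable from it: the bearing rupture, the upstream gearbox leak.

the drive relay fatigue crack, the feed relay fatigue crack, the feed turbine rupture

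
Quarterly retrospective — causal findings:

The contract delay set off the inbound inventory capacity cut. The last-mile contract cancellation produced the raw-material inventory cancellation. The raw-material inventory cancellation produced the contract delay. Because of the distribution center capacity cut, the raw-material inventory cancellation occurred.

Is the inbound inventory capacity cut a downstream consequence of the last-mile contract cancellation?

There is a causal chain: the last-mile contract cancellation → the raw-material inventory cancellation → the contract delay → the inbound inventory capacity cut.

Yes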